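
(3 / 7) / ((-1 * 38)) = -3 / 266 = -0.01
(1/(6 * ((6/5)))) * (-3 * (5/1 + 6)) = -55/12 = -4.58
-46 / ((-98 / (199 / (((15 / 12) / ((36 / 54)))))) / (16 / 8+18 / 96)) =4577 / 42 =108.98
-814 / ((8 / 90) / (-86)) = 787545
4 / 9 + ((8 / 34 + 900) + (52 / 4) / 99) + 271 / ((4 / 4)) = 657386 / 561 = 1171.81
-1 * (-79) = 79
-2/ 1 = -2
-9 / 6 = -3 / 2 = -1.50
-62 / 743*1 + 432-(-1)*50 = 358064 / 743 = 481.92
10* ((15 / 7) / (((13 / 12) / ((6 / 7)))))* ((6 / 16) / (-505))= -810 / 64337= -0.01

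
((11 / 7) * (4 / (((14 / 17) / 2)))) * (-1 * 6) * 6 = -26928 / 49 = -549.55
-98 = -98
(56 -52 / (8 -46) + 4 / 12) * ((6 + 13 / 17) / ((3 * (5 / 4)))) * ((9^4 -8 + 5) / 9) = 661457368 / 8721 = 75846.50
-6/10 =-3/5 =-0.60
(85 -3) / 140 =0.59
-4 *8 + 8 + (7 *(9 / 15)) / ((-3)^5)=-9727 / 405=-24.02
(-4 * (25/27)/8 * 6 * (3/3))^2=625/81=7.72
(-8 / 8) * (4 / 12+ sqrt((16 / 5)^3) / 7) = -64 * sqrt(5) / 175 -1 / 3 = -1.15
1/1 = 1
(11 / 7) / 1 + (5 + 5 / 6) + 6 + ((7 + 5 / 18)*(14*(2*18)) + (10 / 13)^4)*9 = 39619800587 / 1199562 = 33028.56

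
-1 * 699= -699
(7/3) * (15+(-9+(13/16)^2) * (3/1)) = -5985/256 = -23.38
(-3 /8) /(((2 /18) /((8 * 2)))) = -54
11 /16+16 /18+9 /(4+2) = 443 /144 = 3.08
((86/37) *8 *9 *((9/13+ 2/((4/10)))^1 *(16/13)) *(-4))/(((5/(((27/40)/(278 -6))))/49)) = -8192016/71825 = -114.06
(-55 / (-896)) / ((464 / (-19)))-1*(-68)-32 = 14965739 / 415744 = 36.00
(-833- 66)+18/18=-898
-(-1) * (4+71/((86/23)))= 1977/86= 22.99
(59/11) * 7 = 413/11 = 37.55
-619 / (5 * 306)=-619 / 1530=-0.40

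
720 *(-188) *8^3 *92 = -6375997440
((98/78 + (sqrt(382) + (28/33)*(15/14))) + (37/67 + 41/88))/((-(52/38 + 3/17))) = -323*sqrt(382)/499 - 21495973/10431096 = -14.71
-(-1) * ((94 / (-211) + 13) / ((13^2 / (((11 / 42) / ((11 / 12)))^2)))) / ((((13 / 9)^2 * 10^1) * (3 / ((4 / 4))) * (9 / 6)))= 95364 / 1476460895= 0.00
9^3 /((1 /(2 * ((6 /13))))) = 672.92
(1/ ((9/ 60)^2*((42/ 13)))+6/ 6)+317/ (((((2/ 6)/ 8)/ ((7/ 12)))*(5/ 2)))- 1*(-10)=1700959/ 945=1799.96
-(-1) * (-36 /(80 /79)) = -711 /20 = -35.55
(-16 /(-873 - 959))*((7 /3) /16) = 7 /5496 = 0.00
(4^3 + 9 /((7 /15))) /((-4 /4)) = -583 /7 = -83.29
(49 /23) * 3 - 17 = -244 /23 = -10.61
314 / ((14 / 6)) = 942 / 7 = 134.57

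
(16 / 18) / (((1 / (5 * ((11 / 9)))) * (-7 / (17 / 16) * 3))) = -935 / 3402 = -0.27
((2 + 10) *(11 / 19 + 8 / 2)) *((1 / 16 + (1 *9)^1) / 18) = 4205 / 152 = 27.66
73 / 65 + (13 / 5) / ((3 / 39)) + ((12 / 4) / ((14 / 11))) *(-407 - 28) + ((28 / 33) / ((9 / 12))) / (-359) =-6406605503 / 6468462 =-990.44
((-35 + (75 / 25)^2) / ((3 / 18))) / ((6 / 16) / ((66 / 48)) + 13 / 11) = -429 / 4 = -107.25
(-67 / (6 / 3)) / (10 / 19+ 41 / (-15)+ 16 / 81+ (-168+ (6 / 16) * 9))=2062260 / 10258019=0.20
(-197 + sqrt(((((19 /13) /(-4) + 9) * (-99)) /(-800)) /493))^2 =795926063651 /20508800 - 591 * sqrt(63308102) /256360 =38790.66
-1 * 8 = -8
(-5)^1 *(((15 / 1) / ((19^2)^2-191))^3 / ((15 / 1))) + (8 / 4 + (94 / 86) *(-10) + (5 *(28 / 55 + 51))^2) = 50273605847211874741 / 758037572059768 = 66320.73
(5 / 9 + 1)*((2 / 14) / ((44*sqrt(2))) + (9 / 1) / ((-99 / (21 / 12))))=-49 / 198 + sqrt(2) / 396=-0.24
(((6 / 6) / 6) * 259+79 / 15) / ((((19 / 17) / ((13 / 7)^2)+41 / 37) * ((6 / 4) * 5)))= 154455353 / 34254000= 4.51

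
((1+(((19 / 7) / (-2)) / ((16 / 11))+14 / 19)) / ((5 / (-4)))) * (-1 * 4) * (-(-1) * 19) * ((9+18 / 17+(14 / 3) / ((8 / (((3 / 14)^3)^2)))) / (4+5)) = 279665747647 / 5120084480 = 54.62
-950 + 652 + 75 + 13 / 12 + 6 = -2591 / 12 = -215.92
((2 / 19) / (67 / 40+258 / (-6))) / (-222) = 40 / 3486177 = 0.00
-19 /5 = -3.80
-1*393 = -393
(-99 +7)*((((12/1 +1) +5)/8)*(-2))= 414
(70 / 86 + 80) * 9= 31275 / 43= 727.33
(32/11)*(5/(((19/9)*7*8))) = 180/1463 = 0.12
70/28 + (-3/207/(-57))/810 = 2.50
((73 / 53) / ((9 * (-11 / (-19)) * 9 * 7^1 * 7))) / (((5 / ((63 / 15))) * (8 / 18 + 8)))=73 / 1224300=0.00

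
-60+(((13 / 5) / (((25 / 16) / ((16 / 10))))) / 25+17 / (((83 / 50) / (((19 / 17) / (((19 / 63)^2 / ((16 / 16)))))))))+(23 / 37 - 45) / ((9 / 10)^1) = 136515240874 / 8205328125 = 16.64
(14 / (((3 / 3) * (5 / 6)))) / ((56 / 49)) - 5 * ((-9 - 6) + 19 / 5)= 707 / 10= 70.70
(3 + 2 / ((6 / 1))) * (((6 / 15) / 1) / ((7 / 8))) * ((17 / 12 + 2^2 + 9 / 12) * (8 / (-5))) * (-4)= 60.14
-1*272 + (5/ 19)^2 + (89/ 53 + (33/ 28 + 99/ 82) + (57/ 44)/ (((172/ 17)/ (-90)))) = -279.39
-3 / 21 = -1 / 7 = -0.14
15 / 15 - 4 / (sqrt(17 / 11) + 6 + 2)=4 * sqrt(187) / 687 + 335 / 687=0.57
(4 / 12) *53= 53 / 3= 17.67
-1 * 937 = -937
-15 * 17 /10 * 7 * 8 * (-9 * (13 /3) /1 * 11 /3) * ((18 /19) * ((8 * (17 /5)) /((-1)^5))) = -499891392 /95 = -5262014.65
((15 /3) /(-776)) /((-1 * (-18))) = -5 /13968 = -0.00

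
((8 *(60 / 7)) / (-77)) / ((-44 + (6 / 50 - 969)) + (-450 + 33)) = 12000 / 19267633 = 0.00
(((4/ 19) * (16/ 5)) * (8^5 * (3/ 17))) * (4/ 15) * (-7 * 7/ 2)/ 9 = -205520896/ 72675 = -2827.94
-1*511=-511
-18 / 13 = -1.38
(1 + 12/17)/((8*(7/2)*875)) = 29/416500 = 0.00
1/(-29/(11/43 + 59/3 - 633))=79087/3741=21.14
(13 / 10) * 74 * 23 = 2212.60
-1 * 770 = -770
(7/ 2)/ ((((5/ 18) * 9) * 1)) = 7/ 5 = 1.40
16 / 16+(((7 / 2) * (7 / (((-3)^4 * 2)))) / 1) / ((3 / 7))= 1315 / 972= 1.35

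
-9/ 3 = -3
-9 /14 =-0.64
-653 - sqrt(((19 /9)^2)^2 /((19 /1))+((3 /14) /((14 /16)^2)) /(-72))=-654.02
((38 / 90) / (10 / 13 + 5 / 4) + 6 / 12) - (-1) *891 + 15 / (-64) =269581957 / 302400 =891.47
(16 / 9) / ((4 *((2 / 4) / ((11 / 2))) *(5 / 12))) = 176 / 15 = 11.73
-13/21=-0.62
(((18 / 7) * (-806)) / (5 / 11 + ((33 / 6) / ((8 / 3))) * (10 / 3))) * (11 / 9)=-345.61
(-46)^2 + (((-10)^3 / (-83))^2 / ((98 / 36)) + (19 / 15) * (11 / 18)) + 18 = 199426447229 / 91141470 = 2188.10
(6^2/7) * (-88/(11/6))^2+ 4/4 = 82951/7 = 11850.14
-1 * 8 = -8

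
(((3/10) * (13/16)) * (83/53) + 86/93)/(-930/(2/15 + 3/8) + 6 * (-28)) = -0.00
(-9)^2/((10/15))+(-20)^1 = 101.50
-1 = -1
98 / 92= 49 / 46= 1.07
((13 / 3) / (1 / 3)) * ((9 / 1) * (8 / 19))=936 / 19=49.26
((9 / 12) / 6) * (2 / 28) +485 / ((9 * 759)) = 61151 / 765072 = 0.08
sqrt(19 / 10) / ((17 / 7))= 7 * sqrt(190) / 170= 0.57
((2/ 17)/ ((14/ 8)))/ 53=8/ 6307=0.00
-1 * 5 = -5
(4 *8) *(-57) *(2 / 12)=-304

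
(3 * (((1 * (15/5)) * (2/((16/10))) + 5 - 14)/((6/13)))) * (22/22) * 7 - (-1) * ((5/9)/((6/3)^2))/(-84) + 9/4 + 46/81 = -2141525/9072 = -236.06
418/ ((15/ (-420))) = -11704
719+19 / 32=23027 / 32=719.59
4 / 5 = 0.80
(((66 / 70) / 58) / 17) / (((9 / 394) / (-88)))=-190696 / 51765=-3.68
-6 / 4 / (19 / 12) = -18 / 19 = -0.95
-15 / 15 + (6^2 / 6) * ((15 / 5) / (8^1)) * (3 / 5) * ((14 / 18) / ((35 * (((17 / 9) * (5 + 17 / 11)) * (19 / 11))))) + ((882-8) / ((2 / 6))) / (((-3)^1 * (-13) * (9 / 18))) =448328719 / 3359200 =133.46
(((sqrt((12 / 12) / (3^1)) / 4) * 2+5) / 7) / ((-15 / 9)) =-3 / 7 - sqrt(3) / 70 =-0.45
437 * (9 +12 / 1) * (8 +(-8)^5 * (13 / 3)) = -1303011640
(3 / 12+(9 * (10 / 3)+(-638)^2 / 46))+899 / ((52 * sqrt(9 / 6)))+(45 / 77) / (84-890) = 899 * sqrt(6) / 156+25348321931 / 2854852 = 8893.15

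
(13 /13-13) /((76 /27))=-81 /19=-4.26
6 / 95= 0.06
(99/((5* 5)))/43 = 99/1075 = 0.09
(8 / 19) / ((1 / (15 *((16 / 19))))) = 1920 / 361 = 5.32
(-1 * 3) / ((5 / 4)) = -12 / 5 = -2.40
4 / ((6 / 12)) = 8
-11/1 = -11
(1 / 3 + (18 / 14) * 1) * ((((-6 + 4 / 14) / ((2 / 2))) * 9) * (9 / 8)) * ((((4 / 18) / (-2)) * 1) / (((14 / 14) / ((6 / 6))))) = 510 / 49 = 10.41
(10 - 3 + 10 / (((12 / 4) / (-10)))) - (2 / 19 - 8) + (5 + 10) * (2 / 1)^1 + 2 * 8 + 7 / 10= 16109 / 570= 28.26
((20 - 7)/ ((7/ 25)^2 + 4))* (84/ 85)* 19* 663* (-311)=-31456561500/ 2549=-12340745.98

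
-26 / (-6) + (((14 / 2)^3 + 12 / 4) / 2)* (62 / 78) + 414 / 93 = 58958 / 403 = 146.30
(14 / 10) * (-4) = -28 / 5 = -5.60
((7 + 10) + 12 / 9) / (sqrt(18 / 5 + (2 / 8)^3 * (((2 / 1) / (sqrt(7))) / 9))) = 220 * sqrt(70) / sqrt(5 * sqrt(7) + 36288) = 9.66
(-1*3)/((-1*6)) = 0.50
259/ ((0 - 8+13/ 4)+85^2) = 0.04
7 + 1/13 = 7.08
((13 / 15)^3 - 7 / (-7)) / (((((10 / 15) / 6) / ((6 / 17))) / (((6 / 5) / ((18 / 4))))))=44576 / 31875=1.40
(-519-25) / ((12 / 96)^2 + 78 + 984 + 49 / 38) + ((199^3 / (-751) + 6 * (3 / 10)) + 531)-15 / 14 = -677153601784141 / 67971906030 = -9962.26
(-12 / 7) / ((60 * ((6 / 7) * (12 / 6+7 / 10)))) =-1 / 81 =-0.01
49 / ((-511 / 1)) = -7 / 73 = -0.10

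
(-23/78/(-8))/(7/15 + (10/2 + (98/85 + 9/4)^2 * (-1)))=-166175/27561391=-0.01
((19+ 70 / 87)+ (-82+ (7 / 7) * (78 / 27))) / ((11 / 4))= -61916 / 2871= -21.57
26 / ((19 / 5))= 130 / 19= 6.84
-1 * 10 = -10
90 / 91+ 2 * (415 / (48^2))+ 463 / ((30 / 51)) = 413273561 / 524160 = 788.45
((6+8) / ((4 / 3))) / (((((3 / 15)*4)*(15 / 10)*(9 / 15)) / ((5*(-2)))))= -875 / 6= -145.83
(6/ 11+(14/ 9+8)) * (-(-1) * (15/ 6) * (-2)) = -5000/ 99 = -50.51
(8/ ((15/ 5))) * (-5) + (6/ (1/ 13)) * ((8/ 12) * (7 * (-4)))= -4408/ 3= -1469.33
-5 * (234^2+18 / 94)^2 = -33115566393405 / 2209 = -14991202532.10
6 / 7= 0.86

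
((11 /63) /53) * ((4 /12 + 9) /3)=44 /4293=0.01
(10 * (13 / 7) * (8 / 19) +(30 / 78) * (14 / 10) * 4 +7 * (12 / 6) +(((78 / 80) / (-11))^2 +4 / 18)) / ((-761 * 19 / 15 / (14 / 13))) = -0.03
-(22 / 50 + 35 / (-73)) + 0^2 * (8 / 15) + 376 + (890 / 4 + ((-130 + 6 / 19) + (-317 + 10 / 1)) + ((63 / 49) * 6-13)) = 76006677 / 485450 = 156.57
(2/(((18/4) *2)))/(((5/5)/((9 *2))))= 4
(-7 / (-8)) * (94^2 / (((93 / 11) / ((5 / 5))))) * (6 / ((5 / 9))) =9876.37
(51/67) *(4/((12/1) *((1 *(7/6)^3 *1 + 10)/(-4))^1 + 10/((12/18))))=-14688/95341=-0.15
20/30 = 2/3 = 0.67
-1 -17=-18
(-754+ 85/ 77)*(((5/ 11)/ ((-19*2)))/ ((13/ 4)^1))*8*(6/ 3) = 9275680/ 209209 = 44.34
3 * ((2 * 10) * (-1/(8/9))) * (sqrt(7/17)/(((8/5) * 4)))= -675 * sqrt(119)/1088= -6.77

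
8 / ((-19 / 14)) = -112 / 19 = -5.89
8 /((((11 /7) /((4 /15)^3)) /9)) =3584 /4125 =0.87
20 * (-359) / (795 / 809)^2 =-939834716 / 126405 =-7435.11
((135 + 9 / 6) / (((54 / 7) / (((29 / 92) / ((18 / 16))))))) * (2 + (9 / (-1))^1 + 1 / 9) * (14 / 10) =-4008641 / 83835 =-47.82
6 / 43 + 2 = 92 / 43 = 2.14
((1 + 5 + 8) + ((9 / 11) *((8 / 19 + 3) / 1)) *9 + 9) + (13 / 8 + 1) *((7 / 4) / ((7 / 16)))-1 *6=22025 / 418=52.69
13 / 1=13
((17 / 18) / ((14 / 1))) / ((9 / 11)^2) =2057 / 20412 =0.10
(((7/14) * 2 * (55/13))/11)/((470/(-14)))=-7/611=-0.01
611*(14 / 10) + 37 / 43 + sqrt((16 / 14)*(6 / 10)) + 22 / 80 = 2*sqrt(210) / 35 + 1473241 / 1720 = 857.36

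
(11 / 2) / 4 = 11 / 8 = 1.38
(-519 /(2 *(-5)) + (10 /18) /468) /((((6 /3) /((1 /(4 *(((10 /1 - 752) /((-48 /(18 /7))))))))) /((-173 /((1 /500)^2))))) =-1181848418750 /167427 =-7058887.87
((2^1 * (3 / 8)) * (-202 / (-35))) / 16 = 303 / 1120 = 0.27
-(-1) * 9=9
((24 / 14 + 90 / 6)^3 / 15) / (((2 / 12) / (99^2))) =31394818026 / 1715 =18306016.34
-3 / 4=-0.75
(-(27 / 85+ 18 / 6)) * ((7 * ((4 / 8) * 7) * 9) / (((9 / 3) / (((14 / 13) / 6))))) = -48363 / 1105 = -43.77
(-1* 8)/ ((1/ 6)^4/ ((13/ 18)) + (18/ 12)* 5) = -7488/ 7021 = -1.07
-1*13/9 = -13/9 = -1.44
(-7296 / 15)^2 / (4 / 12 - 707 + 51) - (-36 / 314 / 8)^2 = -6997903198023 / 19393833200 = -360.83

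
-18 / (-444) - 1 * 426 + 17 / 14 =-110009 / 259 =-424.75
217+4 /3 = 655 /3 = 218.33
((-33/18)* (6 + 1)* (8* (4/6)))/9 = -616/81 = -7.60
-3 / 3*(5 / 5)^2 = -1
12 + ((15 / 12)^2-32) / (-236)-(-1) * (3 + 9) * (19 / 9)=424373 / 11328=37.46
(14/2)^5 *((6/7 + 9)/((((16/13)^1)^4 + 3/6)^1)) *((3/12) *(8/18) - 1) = -25235585648/478899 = -52695.01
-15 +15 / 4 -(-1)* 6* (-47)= -1173 / 4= -293.25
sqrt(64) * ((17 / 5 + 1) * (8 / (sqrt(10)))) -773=-773 + 704 * sqrt(10) / 25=-683.95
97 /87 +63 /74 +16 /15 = 97631 /32190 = 3.03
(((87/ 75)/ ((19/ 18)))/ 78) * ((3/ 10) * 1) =261/ 61750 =0.00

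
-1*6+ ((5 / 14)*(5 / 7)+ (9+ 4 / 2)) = 515 / 98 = 5.26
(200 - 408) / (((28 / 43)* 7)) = -2236 / 49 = -45.63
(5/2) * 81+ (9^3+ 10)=1883/2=941.50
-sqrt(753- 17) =-4*sqrt(46) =-27.13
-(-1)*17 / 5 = 17 / 5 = 3.40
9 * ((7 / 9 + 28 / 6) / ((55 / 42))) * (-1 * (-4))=8232 / 55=149.67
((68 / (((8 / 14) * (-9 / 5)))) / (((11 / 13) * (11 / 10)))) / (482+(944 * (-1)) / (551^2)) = -11741768675 / 79679264841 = -0.15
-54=-54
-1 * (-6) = 6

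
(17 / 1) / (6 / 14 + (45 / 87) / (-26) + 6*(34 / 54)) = 807534 / 198865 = 4.06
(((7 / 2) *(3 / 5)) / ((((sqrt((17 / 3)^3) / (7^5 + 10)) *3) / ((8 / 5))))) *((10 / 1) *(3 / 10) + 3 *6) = 29322.05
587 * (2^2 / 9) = 2348 / 9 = 260.89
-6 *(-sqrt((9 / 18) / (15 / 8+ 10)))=1.23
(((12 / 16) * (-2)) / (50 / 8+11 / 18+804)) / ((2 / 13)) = -351 / 29191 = -0.01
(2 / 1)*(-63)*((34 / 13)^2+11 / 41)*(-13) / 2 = 3103065 / 533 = 5821.89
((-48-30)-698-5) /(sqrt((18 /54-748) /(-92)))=-1562 * sqrt(154767) /2243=-273.96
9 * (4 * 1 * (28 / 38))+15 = 789 / 19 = 41.53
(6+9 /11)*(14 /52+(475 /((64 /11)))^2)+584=26961249727 /585728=46030.32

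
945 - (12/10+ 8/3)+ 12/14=98909/105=941.99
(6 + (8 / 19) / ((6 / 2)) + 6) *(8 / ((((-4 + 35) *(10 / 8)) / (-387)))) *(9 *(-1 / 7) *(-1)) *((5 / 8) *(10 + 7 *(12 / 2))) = -167109696 / 4123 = -40531.09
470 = 470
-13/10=-1.30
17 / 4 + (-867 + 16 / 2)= -3419 / 4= -854.75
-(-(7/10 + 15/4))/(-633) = -89/12660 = -0.01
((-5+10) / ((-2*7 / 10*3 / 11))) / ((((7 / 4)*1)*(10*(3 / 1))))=-110 / 441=-0.25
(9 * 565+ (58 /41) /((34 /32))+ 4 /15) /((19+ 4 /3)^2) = 159541149 /12967685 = 12.30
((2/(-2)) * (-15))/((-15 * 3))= -0.33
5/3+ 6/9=2.33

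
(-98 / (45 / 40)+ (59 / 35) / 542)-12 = -16920709 / 170730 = -99.11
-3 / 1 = -3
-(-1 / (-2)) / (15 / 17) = -17 / 30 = -0.57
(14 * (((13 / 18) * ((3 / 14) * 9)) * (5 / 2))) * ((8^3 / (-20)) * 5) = -6240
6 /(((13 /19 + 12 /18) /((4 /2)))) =684 /77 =8.88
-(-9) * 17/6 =51/2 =25.50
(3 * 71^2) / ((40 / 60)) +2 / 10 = 22684.70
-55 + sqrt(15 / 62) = -54.51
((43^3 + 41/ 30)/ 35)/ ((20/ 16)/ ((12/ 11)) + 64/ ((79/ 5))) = 1507478632/ 3448375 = 437.16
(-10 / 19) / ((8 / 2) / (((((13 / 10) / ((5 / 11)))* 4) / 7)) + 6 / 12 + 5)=-0.07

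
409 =409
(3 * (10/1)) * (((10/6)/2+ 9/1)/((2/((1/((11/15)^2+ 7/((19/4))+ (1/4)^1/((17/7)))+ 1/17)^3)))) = 50610349598529446504435/2281787809632026987618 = 22.18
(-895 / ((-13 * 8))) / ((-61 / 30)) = -13425 / 3172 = -4.23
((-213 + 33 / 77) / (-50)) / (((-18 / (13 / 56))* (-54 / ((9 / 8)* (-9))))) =-403 / 39200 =-0.01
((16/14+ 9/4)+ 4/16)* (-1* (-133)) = 969/2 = 484.50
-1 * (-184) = 184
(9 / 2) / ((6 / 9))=27 / 4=6.75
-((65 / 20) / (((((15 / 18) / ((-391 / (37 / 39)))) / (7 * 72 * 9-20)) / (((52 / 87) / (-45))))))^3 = -467059521116952152572326700544 / 521174257171875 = -896167672692481.69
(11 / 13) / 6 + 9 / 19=911 / 1482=0.61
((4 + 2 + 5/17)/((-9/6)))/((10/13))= -5.45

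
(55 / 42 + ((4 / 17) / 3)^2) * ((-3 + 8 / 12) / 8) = -47909 / 124848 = -0.38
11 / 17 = 0.65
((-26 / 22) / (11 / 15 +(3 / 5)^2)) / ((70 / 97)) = -18915 / 12628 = -1.50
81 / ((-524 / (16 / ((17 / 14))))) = -4536 / 2227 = -2.04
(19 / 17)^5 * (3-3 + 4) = 9904396 / 1419857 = 6.98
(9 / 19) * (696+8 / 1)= 6336 / 19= 333.47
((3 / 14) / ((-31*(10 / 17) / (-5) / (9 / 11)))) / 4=459 / 38192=0.01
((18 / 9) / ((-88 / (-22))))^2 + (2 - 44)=-167 / 4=-41.75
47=47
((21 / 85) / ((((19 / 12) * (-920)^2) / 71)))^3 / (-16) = -89494571817 / 638534772877358464000000000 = -0.00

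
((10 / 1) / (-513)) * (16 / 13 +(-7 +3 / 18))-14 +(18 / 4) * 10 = 32758 / 1053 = 31.11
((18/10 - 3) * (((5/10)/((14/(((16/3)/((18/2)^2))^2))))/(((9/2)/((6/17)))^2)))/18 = -0.00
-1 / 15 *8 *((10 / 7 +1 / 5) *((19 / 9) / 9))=-0.20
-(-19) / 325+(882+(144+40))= 346469 / 325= 1066.06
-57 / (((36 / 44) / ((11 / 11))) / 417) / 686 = -29051 / 686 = -42.35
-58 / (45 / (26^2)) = -39208 / 45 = -871.29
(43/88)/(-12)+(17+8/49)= 885989/51744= 17.12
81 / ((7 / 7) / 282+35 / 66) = 13959 / 92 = 151.73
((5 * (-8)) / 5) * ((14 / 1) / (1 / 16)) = -1792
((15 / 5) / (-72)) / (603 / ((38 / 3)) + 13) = -0.00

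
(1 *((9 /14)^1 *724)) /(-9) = -362 /7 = -51.71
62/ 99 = 0.63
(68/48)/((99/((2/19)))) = 17/11286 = 0.00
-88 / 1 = -88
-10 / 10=-1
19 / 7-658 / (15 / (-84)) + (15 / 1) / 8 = 1033029 / 280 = 3689.39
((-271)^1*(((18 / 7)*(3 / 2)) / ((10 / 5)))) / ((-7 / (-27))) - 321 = -229017 / 98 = -2336.91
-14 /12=-7 /6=-1.17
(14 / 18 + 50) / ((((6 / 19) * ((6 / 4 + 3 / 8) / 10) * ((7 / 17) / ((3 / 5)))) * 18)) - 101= -268561 / 8505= -31.58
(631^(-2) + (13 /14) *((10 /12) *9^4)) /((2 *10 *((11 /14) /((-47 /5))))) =-2660227118201 /875954200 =-3036.95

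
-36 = -36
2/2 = 1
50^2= 2500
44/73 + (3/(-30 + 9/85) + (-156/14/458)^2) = 11416258474/22697356297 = 0.50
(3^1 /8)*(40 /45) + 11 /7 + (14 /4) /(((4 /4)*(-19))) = 1373 /798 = 1.72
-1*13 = -13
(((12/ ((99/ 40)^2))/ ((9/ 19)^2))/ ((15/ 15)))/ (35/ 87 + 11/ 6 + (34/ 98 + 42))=6566156800/ 33529211199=0.20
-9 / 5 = -1.80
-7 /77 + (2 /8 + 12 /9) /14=41 /1848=0.02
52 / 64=13 / 16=0.81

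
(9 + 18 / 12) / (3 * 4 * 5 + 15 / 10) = 7 / 41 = 0.17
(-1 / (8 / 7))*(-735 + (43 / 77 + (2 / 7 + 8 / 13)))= 641.85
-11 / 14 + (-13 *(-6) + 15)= 1291 / 14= 92.21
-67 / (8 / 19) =-1273 / 8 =-159.12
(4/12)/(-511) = -1/1533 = -0.00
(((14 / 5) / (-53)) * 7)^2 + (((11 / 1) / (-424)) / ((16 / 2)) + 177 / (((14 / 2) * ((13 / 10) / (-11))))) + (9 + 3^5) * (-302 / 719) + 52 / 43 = -4026852015760393 / 12644756196800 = -318.46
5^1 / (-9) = -0.56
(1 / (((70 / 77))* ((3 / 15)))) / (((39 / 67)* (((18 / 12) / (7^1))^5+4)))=198188144 / 83910021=2.36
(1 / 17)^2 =1 / 289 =0.00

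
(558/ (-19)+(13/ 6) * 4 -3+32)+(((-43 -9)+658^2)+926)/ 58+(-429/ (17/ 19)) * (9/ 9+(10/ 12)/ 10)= 783325187/ 112404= 6968.84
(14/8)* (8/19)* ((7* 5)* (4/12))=490/57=8.60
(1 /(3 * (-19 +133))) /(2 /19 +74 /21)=7 /8688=0.00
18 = 18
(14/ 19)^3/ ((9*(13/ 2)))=5488/ 802503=0.01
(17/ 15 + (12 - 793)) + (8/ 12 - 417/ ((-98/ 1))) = -379723/ 490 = -774.94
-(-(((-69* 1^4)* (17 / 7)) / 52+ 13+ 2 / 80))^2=-1273133761 / 13249600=-96.09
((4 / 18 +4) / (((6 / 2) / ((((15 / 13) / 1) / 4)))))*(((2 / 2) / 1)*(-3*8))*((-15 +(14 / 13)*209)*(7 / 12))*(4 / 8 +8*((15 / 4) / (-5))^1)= 19977265 / 3042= 6567.15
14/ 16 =7/ 8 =0.88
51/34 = 3/2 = 1.50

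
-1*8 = -8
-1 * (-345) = 345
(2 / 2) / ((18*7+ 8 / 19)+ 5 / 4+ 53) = 76 / 13731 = 0.01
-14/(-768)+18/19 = 7045/7296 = 0.97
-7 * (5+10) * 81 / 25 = -1701 / 5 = -340.20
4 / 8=0.50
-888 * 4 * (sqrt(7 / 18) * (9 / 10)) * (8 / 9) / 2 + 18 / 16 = 9 / 8 - 1184 * sqrt(14) / 5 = -884.90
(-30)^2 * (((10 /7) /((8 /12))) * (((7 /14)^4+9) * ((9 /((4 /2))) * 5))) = 22021875 /56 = 393247.77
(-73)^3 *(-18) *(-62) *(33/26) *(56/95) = -324816280.27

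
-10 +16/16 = -9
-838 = -838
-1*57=-57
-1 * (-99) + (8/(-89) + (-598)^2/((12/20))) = 159160189/267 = 596105.58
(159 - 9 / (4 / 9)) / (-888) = -5 / 32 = -0.16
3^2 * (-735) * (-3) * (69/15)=91287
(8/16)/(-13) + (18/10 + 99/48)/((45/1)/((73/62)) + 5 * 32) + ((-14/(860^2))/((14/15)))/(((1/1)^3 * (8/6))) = -1056843677/55650462400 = -0.02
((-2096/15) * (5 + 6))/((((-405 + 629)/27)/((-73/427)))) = 946737/29890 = 31.67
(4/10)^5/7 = 32/21875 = 0.00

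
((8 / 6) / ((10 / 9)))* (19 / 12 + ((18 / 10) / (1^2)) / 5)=583 / 250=2.33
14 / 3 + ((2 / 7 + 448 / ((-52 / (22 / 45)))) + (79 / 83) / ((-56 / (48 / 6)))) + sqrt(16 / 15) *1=205441 / 339885 + 4 *sqrt(15) / 15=1.64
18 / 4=9 / 2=4.50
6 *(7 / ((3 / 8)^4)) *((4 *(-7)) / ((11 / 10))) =-16056320 / 297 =-54061.68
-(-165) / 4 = 165 / 4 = 41.25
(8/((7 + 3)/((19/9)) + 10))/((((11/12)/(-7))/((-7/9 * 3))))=532/55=9.67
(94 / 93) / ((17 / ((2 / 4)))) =47 / 1581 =0.03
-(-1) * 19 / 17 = 19 / 17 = 1.12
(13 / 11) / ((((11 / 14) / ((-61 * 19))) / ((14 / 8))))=-738283 / 242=-3050.76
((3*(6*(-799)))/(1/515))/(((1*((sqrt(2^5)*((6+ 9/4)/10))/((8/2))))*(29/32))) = -1580102400*sqrt(2)/319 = -7005022.71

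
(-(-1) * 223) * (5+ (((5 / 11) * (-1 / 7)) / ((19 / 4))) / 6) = 4891505 / 4389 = 1114.49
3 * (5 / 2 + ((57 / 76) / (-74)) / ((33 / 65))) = 24225 / 3256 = 7.44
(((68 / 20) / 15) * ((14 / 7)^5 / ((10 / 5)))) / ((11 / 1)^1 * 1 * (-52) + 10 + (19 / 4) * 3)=-1088 / 164325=-0.01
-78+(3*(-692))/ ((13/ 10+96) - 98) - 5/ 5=20207/ 7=2886.71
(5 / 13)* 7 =35 / 13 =2.69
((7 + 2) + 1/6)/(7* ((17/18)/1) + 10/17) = 2805/2203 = 1.27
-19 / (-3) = 6.33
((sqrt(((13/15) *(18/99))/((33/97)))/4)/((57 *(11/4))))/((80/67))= 67 *sqrt(12610)/8276400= 0.00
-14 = -14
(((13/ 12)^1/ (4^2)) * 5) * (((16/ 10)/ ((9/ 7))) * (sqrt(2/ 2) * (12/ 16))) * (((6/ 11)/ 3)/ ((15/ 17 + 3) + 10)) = 1547/ 373824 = 0.00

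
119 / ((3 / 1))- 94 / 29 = 3169 / 87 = 36.43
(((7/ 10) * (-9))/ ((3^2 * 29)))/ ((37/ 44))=-154/ 5365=-0.03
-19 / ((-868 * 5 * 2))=19 / 8680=0.00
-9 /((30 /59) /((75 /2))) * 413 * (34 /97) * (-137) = 2553783435 /194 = 13163832.14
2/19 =0.11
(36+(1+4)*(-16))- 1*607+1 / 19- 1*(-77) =-10905 / 19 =-573.95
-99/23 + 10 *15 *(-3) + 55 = -9184/23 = -399.30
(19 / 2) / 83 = 19 / 166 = 0.11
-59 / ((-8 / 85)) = 5015 / 8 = 626.88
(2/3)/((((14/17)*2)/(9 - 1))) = 68/21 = 3.24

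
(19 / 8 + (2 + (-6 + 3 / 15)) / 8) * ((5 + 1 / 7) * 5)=342 / 7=48.86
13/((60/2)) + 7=223/30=7.43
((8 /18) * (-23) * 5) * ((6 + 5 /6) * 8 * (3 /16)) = -4715 /9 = -523.89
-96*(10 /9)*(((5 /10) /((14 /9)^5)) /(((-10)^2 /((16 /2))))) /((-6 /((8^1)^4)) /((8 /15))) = 71663616 /420175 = 170.56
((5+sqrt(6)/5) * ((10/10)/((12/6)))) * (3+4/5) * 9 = 171 * sqrt(6)/50+171/2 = 93.88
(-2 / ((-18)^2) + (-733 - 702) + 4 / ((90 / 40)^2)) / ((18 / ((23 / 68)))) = -5343889 / 198288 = -26.95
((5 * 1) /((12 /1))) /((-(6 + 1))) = -5 /84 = -0.06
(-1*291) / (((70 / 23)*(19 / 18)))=-60237 / 665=-90.58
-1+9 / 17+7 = 111 / 17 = 6.53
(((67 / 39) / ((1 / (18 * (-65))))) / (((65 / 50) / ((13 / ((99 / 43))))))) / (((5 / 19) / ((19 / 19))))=-33175.15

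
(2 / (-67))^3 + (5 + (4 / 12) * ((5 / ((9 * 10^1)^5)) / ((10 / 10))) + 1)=6.00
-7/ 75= -0.09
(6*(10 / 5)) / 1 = 12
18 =18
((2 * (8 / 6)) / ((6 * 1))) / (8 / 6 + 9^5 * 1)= 0.00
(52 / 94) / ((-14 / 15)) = -0.59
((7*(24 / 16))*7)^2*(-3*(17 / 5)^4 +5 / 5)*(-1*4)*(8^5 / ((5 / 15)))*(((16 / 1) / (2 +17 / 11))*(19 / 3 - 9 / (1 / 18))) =-596762904104848.59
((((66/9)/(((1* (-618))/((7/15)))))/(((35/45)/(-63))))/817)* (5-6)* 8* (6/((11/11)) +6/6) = -12936/420755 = -0.03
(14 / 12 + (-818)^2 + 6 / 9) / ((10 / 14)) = 5620657 / 6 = 936776.17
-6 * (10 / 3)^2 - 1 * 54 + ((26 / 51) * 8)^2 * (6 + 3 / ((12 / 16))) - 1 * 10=92776 / 2601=35.67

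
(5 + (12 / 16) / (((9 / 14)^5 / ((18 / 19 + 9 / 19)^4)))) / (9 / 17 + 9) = 72792589 / 21112002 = 3.45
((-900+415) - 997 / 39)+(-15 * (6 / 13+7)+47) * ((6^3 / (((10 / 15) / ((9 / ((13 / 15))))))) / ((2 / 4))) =-221758216 / 507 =-437392.93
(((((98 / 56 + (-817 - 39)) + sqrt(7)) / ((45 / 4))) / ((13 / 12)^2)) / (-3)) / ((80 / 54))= 61506 / 4225 - 72* sqrt(7) / 4225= 14.51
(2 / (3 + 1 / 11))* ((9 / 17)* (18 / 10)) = 891 / 1445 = 0.62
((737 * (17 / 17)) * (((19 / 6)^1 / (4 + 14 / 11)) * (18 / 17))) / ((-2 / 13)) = -3046.29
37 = 37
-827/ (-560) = 827/ 560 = 1.48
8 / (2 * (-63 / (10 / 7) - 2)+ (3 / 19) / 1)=-95 / 1093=-0.09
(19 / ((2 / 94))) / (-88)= -10.15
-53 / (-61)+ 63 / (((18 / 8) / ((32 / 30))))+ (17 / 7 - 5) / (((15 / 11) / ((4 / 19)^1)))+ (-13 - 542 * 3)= -195766058 / 121695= -1608.66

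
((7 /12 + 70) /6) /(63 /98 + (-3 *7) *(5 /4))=-5929 /12906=-0.46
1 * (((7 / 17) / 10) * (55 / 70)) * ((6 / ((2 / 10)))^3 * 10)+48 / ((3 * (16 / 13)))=148721 / 17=8748.29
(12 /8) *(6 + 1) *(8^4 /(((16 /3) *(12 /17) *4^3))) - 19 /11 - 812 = -635.23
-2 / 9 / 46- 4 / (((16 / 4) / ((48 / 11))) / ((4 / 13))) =-39887 / 29601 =-1.35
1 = 1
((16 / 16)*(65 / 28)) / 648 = 65 / 18144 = 0.00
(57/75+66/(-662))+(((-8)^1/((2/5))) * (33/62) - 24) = -8717966/256525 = -33.98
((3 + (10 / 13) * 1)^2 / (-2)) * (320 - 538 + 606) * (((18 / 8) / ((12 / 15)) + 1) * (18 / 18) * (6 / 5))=-42620151 / 3380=-12609.51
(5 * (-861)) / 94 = -4305 / 94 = -45.80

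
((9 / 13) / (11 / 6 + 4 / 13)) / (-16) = -27 / 1336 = -0.02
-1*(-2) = 2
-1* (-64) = 64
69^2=4761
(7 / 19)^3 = 343 / 6859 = 0.05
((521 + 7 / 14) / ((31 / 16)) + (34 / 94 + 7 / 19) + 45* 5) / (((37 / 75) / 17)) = 17467600725 / 1024271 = 17053.69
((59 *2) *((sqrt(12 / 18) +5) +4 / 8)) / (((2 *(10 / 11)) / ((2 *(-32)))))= -114224 / 5 - 20768 *sqrt(6) / 15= -26236.20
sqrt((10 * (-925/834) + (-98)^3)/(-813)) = sqrt(14784392742941)/113007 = 34.02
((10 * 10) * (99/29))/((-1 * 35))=-1980/203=-9.75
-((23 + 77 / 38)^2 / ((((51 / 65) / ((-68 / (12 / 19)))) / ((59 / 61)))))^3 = 57233680945350732159380875 / 99639211456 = 574409212086395.70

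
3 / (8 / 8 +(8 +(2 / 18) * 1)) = 27 / 82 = 0.33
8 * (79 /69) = 632 /69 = 9.16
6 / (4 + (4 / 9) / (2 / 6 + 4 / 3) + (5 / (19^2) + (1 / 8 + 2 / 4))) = 1.22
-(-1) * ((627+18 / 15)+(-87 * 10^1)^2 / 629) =1831.54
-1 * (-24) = 24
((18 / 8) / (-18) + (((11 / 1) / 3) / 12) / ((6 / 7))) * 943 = 23575 / 108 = 218.29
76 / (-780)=-19 / 195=-0.10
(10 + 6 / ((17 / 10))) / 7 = 230 / 119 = 1.93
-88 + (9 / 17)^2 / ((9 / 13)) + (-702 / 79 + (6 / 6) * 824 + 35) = 762.52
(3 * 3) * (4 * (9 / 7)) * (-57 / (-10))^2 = 1503.82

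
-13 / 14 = -0.93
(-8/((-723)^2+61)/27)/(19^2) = -4/2547817065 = -0.00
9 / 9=1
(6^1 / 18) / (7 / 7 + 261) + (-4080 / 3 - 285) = -1292969 / 786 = -1645.00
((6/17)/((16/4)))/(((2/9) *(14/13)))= 351/952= 0.37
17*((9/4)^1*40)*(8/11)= 12240/11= 1112.73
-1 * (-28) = 28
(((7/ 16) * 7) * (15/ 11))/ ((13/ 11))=735/ 208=3.53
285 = 285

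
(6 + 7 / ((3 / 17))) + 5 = 152 / 3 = 50.67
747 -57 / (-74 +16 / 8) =17947 / 24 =747.79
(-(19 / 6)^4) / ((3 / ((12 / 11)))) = -130321 / 3564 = -36.57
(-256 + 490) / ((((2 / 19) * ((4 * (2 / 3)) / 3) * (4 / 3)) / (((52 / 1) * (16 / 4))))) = 780273 / 2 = 390136.50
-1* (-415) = 415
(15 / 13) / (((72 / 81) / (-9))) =-1215 / 104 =-11.68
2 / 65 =0.03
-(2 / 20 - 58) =579 / 10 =57.90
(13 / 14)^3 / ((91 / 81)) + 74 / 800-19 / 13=-8194869 / 12485200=-0.66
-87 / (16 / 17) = -1479 / 16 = -92.44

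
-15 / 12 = -5 / 4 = -1.25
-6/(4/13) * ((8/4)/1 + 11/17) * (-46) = 2374.41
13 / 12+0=13 / 12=1.08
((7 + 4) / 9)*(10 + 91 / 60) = 14.08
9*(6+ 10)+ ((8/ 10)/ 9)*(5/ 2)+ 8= 152.22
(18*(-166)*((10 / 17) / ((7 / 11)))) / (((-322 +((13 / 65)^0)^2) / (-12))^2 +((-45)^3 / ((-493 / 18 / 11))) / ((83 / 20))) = -12658124160 / 43695131417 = -0.29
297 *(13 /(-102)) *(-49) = 63063 /34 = 1854.79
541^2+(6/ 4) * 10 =292696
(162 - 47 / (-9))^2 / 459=2265025 / 37179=60.92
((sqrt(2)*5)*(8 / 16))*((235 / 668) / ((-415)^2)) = 47*sqrt(2) / 9203704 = 0.00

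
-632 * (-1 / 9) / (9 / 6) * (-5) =-6320 / 27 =-234.07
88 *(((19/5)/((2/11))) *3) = 27588/5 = 5517.60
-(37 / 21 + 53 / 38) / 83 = -2519 / 66234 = -0.04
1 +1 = 2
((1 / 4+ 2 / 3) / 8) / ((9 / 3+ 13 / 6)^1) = 11 / 496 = 0.02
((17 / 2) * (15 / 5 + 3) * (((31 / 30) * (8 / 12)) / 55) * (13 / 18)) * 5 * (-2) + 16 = 16909 / 1485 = 11.39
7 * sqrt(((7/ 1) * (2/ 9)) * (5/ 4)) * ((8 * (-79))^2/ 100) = 349496 * sqrt(70)/ 75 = 38987.91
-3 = -3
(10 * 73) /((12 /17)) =6205 /6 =1034.17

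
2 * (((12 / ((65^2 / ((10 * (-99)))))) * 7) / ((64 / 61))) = -126819 / 3380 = -37.52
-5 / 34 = -0.15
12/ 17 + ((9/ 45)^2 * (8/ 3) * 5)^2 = 3788/ 3825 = 0.99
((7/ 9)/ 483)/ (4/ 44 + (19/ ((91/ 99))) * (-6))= -1001/ 77038155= -0.00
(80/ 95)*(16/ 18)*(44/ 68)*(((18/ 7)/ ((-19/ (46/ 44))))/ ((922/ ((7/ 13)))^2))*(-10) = 51520/ 220416792713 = 0.00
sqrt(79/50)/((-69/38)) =-0.69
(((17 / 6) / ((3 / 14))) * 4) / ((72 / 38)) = 27.91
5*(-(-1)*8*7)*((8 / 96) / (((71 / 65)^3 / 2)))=35.81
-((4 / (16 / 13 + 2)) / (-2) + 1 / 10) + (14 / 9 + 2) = 2567 / 630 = 4.07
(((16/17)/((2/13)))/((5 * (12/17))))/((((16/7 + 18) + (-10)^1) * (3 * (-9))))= -0.01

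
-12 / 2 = -6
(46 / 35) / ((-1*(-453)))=46 / 15855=0.00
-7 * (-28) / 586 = 98 / 293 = 0.33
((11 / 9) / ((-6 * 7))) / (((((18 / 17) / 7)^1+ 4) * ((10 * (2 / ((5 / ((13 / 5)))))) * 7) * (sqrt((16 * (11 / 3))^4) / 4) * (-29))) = 85 / 22026740736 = 0.00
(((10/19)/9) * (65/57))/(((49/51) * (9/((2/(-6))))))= -0.00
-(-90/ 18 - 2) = 7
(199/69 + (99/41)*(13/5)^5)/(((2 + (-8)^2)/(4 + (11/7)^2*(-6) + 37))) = 1643394288157/14295290625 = 114.96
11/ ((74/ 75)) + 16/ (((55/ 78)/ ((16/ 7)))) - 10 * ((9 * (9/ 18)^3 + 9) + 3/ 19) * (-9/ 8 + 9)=-6467696397/ 8660960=-746.76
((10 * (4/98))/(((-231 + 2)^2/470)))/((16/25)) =29375/5139218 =0.01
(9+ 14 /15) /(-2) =-4.97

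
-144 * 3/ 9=-48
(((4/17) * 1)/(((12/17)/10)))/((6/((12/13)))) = 0.51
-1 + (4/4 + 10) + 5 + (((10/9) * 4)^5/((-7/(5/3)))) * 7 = -2875.25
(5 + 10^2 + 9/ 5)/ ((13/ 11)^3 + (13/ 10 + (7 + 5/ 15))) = 4264524/ 410639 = 10.39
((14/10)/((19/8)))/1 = 56/95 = 0.59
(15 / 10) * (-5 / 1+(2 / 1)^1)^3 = -81 / 2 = -40.50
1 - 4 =-3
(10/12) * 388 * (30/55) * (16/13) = 31040/143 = 217.06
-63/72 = -7/8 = -0.88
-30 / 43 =-0.70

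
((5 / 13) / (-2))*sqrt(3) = -5*sqrt(3) / 26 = -0.33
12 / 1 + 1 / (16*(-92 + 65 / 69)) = 12.00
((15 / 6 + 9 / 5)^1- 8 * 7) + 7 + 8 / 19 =-44.28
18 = 18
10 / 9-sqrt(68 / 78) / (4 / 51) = 10 / 9-17 * sqrt(1326) / 52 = -10.79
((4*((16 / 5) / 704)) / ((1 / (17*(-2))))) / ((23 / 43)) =-1462 / 1265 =-1.16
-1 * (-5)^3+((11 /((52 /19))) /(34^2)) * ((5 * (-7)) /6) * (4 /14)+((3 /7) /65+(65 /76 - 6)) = 14373551239 /119923440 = 119.86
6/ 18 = 1/ 3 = 0.33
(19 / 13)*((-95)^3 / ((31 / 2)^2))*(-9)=586444500 / 12493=46941.85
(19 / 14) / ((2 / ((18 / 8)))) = 171 / 112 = 1.53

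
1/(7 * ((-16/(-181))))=181/112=1.62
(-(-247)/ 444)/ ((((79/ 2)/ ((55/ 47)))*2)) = 13585/ 1648572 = 0.01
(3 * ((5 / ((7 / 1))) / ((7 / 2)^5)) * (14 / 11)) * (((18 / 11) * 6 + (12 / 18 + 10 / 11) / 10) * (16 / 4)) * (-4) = -1685504 / 2033647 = -0.83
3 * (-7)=-21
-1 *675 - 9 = -684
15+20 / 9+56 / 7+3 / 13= 2978 / 117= 25.45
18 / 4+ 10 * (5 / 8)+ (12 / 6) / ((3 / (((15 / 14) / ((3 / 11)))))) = 1123 / 84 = 13.37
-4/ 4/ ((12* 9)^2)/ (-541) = 1/ 6310224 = 0.00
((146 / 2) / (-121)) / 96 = -73 / 11616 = -0.01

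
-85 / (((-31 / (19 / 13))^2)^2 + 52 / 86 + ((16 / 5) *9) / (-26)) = -30961011575 / 73722646539069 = -0.00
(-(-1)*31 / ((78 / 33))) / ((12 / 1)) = 341 / 312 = 1.09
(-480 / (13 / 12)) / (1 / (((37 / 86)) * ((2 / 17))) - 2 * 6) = -213120 / 3731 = -57.12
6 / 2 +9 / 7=30 / 7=4.29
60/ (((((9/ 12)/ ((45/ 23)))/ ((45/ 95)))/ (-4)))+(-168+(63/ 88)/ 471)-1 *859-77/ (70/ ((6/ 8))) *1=-19990331051/ 15093980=-1324.39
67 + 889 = 956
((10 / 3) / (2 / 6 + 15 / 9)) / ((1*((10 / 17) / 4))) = 34 / 3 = 11.33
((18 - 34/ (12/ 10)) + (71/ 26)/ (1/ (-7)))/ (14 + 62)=-2297/ 5928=-0.39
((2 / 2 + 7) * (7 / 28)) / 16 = 1 / 8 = 0.12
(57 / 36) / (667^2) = 19 / 5338668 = 0.00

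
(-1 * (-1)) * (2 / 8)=1 / 4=0.25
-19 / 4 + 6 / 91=-1705 / 364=-4.68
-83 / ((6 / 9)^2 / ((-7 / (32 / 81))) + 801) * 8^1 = -0.83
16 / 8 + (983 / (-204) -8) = -2207 / 204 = -10.82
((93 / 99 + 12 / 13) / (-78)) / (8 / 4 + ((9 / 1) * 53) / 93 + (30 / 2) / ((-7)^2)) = -1213681 / 377919828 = -0.00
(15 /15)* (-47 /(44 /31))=-1457 /44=-33.11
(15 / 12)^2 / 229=25 / 3664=0.01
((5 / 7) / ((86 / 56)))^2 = 400 / 1849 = 0.22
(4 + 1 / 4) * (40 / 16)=85 / 8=10.62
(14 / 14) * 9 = 9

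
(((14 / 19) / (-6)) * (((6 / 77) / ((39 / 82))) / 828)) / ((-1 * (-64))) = -41 / 107984448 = -0.00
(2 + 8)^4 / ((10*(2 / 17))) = 8500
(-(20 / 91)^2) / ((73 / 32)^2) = -409600 / 44129449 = -0.01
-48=-48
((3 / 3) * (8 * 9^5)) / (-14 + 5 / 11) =-5196312 / 149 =-34874.58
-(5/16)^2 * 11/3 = -275/768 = -0.36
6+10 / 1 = 16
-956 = -956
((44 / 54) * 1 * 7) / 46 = 77 / 621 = 0.12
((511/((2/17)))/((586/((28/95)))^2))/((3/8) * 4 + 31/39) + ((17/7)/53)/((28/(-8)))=-0.01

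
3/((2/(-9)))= -27/2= -13.50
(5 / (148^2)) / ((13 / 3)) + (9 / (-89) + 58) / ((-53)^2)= 1471077071 / 71188284752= 0.02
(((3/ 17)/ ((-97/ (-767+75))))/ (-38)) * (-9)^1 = 0.30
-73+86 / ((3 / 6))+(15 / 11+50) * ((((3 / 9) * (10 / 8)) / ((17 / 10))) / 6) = 101.10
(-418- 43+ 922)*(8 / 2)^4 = 118016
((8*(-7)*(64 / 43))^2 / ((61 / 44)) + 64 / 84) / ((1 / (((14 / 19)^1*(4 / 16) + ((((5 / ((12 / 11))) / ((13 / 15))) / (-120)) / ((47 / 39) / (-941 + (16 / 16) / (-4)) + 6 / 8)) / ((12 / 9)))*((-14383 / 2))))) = -21032496774294761821 / 4166341293828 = -5048193.44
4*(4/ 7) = 16/ 7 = 2.29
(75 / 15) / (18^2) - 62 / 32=-2491 / 1296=-1.92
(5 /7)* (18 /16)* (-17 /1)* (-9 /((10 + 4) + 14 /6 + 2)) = 4131 /616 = 6.71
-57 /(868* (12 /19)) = -361 /3472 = -0.10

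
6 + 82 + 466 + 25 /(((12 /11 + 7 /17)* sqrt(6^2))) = 938719 /1686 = 556.77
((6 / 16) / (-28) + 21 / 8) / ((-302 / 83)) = -48555 / 67648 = -0.72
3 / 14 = 0.21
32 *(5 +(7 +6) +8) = 832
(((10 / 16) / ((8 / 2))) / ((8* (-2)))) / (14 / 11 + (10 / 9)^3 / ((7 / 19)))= -280665 / 143586304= -0.00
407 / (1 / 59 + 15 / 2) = 54.14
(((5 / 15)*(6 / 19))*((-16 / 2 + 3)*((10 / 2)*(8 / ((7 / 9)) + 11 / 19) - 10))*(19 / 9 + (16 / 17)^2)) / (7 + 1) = -25528625 / 2921212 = -8.74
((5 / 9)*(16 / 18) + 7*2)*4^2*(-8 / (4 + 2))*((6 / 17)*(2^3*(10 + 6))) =-13968.64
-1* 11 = -11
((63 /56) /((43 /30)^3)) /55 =6075 /874577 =0.01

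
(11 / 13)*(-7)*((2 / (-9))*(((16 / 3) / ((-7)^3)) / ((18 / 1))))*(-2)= 352 / 154791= 0.00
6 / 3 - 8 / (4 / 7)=-12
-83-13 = -96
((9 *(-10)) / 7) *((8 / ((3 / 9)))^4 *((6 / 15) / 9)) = -1327104 / 7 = -189586.29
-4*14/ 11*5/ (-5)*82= 4592/ 11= 417.45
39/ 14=2.79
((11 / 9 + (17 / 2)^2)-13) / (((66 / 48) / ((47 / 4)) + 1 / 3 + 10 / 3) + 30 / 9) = 102319 / 12042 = 8.50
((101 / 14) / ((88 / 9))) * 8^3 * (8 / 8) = 377.77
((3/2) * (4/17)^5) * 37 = 56832/1419857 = 0.04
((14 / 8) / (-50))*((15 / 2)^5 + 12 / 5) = -26580813 / 32000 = -830.65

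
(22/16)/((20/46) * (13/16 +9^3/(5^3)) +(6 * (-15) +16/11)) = -69575/4334221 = -0.02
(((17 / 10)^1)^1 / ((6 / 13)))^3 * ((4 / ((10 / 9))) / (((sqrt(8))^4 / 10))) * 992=334609691 / 12000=27884.14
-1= -1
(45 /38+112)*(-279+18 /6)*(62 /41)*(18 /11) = -60217128 /779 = -77300.55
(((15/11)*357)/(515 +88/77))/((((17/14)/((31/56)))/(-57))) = -3896235/158972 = -24.51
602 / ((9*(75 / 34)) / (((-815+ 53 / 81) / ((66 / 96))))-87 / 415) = -8964731834240 / 3371440911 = -2659.02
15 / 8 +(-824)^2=5431823 / 8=678977.88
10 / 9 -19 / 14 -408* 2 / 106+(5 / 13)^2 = -8798669 / 1128582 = -7.80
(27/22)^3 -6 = -44205/10648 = -4.15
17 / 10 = 1.70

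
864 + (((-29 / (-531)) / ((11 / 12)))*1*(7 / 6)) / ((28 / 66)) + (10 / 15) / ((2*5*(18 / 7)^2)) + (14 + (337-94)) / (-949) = 235082084039 / 272116260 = 863.90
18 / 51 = 0.35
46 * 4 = 184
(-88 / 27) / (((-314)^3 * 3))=11 / 313461333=0.00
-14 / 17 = -0.82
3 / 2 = 1.50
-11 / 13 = -0.85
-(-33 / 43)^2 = -1089 / 1849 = -0.59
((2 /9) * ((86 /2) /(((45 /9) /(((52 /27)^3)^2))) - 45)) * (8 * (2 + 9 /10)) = 177008252482264 /87169610025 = 2030.62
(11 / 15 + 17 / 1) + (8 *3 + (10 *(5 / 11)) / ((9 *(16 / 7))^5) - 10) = 54033221947019 / 1702727516160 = 31.73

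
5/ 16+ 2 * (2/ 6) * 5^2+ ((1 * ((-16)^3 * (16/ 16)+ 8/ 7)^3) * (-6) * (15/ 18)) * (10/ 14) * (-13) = -3187877220373.19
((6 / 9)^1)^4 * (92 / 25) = 1472 / 2025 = 0.73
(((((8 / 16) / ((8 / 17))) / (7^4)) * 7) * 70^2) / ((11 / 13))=5525 / 308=17.94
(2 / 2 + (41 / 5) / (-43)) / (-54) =-29 / 1935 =-0.01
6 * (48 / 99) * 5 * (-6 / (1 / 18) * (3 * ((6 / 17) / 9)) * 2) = -369.63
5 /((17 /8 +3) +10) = 40 /121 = 0.33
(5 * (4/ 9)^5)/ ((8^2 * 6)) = 40/ 177147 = 0.00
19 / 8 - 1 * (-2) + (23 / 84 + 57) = 10357 / 168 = 61.65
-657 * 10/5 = -1314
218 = 218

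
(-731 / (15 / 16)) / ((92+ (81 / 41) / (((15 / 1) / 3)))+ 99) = -7052 / 1731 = -4.07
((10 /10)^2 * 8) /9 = 0.89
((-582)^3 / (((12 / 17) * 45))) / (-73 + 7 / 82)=2544532324 / 29895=85115.65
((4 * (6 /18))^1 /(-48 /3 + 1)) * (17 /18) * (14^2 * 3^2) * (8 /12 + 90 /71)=-2745568 /9585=-286.44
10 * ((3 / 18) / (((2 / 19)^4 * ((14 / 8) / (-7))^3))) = -2606420 / 3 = -868806.67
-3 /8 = -0.38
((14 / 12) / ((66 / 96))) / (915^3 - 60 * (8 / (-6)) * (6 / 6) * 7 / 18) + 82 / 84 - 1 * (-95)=305711159747911 / 3185281247610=95.98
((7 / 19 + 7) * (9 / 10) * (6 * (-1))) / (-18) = 42 / 19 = 2.21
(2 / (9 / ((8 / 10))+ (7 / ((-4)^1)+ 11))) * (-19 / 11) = -76 / 451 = -0.17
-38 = -38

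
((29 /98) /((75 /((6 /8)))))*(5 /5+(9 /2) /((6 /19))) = 1769 /39200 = 0.05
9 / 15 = 3 / 5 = 0.60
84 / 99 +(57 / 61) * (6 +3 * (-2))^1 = 28 / 33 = 0.85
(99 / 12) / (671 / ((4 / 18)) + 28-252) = 33 / 11182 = 0.00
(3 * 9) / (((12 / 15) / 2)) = 135 / 2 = 67.50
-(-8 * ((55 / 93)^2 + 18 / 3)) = 439352 / 8649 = 50.80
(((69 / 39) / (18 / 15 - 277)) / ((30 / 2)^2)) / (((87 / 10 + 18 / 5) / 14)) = -92 / 2835027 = -0.00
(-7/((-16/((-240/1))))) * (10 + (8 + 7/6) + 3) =-4655/2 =-2327.50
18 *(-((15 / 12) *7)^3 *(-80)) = 1929375 / 2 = 964687.50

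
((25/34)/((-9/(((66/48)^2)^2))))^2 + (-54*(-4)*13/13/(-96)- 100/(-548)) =-426617504121127/215220341440512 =-1.98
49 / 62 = 0.79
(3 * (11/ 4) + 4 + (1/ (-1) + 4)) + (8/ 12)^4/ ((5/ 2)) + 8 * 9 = 141473/ 1620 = 87.33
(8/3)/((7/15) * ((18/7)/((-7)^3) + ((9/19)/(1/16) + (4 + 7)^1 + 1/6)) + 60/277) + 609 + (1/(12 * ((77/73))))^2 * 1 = 151473717628678589/248601291002064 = 609.30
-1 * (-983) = 983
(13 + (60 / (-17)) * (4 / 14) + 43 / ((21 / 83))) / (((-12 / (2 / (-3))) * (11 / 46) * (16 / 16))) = 1493942 / 35343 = 42.27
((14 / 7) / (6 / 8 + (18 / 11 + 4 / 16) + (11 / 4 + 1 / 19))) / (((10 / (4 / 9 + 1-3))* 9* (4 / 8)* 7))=-3344 / 1841535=-0.00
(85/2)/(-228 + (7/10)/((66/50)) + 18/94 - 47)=-131835/850811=-0.15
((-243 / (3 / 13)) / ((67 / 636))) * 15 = -149934.63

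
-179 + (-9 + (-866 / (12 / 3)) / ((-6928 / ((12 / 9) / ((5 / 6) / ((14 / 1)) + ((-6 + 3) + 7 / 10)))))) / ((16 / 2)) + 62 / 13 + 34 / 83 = -2842111835 / 16245424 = -174.95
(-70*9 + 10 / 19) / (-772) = 2990 / 3667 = 0.82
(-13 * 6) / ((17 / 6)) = -468 / 17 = -27.53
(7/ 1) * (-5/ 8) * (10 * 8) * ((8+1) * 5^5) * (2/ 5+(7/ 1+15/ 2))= -146671875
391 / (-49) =-7.98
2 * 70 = 140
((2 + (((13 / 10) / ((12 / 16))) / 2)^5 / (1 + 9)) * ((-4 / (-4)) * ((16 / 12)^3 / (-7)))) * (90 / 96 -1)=31117586 / 717609375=0.04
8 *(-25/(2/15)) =-1500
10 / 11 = 0.91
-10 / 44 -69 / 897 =-87 / 286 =-0.30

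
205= 205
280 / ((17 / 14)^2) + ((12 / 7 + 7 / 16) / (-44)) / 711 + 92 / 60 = 969207837547 / 5063002560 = 191.43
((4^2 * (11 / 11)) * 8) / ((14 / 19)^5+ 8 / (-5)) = -198087920 / 2139959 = -92.57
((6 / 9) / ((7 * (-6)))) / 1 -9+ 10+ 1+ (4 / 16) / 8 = 2.02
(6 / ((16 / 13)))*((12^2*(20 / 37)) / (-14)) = -7020 / 259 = -27.10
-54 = -54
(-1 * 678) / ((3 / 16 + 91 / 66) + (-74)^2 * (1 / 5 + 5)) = -1789920 / 75178663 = -0.02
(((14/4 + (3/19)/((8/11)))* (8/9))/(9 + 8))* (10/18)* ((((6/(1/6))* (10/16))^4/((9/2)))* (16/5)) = 6356250/323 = 19678.79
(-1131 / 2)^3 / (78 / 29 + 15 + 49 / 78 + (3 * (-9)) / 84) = -11453770047447 / 1139822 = -10048735.72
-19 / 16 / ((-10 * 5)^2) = -19 / 40000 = -0.00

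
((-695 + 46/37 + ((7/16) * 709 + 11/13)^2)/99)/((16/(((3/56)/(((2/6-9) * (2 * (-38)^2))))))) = -8092149911/62351373500416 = -0.00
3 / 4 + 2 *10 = 83 / 4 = 20.75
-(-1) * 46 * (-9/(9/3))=-138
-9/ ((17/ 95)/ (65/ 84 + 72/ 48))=-54435/ 476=-114.36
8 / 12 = 2 / 3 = 0.67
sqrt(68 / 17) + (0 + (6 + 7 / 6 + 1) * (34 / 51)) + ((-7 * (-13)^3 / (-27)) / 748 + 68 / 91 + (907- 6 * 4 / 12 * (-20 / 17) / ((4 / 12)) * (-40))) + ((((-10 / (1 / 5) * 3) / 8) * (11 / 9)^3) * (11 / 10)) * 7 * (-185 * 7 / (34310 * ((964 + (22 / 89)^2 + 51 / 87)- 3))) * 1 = 348304988023005895423 / 551039096383487712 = 632.09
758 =758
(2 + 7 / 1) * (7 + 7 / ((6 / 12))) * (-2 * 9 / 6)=-567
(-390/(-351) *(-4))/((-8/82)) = 410/9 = 45.56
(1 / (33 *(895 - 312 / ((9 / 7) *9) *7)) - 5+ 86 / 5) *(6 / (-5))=-76772064 / 5243975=-14.64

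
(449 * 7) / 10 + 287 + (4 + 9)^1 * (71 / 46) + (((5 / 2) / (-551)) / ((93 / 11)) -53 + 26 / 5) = 573.56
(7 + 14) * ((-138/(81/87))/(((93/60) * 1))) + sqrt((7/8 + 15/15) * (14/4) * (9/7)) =-186760/93 + 3 * sqrt(15)/4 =-2005.27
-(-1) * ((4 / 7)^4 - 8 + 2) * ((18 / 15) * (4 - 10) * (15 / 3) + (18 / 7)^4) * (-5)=1311705000 / 5764801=227.54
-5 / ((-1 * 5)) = 1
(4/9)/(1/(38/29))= 152/261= 0.58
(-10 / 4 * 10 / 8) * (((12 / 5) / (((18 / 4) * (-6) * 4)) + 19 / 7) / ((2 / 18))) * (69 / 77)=-67.85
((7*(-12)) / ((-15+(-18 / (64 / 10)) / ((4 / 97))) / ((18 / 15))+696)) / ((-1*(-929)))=-1536 / 10645411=-0.00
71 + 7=78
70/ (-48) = -1.46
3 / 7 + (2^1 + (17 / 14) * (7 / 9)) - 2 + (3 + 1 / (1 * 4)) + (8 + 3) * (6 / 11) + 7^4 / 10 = 315911 / 1260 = 250.72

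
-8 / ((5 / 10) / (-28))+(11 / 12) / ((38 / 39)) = 68239 / 152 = 448.94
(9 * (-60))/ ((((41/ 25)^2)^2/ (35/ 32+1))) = -3533203125/ 22606088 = -156.29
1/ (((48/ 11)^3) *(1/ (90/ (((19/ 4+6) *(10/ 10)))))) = 6655/ 66048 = 0.10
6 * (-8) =-48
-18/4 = -9/2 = -4.50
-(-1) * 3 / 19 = 3 / 19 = 0.16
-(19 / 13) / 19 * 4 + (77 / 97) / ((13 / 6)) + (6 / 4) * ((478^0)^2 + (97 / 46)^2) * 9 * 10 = 1962114959 / 2668276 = 735.35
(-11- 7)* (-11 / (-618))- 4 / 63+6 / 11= 11533 / 71379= 0.16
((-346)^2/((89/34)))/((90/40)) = 16281376/801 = 20326.31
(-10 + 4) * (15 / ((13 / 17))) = -1530 / 13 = -117.69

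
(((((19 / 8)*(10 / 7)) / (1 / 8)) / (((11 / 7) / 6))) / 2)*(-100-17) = -66690 / 11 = -6062.73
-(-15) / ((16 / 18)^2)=1215 / 64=18.98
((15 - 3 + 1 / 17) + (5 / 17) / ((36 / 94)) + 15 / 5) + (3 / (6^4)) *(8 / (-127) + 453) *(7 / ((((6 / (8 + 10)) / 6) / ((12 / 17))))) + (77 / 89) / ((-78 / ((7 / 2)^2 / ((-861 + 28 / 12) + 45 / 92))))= 1161675030849239 / 10649880401238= 109.08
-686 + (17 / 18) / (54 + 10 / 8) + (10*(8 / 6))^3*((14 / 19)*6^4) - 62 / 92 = 231398839847 / 102258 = 2262892.29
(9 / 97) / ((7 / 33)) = 297 / 679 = 0.44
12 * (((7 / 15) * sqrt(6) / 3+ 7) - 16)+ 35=-68.43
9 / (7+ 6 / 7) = 1.15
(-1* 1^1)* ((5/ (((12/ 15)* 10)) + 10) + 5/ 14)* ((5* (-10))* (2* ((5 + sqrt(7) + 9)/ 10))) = 3075* sqrt(7)/ 28 + 3075/ 2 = 1828.06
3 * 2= 6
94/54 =47/27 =1.74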